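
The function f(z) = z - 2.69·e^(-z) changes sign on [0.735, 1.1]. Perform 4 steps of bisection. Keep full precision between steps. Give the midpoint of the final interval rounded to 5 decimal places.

0.99734

f(0.735000) = -0.554870, f(1.100000) = 0.204577 (opposite signs)
step 1: m = 0.917500, f(m) = -0.157200 < 0 → root in [0.917500, 1.100000]
step 2: m = 1.008750, f(m) = 0.027775 > 0 → root in [0.917500, 1.008750]
step 3: m = 0.963125, f(m) = -0.063643 < 0 → root in [0.963125, 1.008750]
step 4: m = 0.985938, f(m) = -0.017673 < 0 → root in [0.985938, 1.008750]
Midpoint of [0.985938, 1.008750] = 0.997344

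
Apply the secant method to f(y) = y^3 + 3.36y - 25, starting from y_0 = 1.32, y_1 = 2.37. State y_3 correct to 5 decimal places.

2.53782

Secant update: y_(k+1) = y_k − f(y_k)·(y_k − y_(k-1))/(f(y_k) − f(y_(k-1))).
f(y_0) = -18.264832, f(y_1) = -3.724747
y_2 = 2.370000 - (-3.724747)·(2.370000 - 1.320000)/(-3.724747 - (-18.264832)) = 2.638979; f(y_2) = 2.245385
y_3 = 2.638979 - (2.245385)·(2.638979 - 2.370000)/(2.245385 - (-3.724747)) = 2.537815; f(y_3) = -0.128121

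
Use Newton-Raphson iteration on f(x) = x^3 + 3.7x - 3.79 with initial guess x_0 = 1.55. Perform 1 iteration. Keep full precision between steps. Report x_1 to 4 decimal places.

1.0303

f'(x) = 3x^2 + 3.7
x_0 = 1.550000: f = 5.668875, f' = 10.907500 → x_1 = 1.550000 - (5.668875)/(10.907500) = 1.030277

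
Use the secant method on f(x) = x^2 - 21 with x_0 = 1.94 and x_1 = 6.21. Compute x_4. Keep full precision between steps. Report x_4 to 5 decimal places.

4.58774

Secant update: x_(k+1) = x_k − f(x_k)·(x_k − x_(k-1))/(f(x_k) − f(x_(k-1))).
f(x_0) = -17.236400, f(x_1) = 17.564100
x_2 = 6.210000 - (17.564100)·(6.210000 - 1.940000)/(17.564100 - (-17.236400)) = 4.054896; f(x_2) = -4.557821
x_3 = 4.054896 - (-4.557821)·(4.054896 - 6.210000)/(-4.557821 - (17.564100)) = 4.498916; f(x_3) = -0.759756
x_4 = 4.498916 - (-0.759756)·(4.498916 - 4.054896)/(-0.759756 - (-4.557821)) = 4.587737; f(x_4) = 0.047327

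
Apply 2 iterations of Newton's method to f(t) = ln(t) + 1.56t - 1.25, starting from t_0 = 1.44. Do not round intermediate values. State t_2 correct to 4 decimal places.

0.8813

Newton update: t ← t − f(t)/f'(t).
f'(t) = 1/t + 1.56
t_0 = 1.440000: f = 1.361043, f' = 2.254444 → t_1 = 1.440000 - (1.361043)/(2.254444) = 0.836284
t_1 = 0.836284: f = -0.124183, f' = 2.755765 → t_2 = 0.836284 - (-0.124183)/(2.755765) = 0.881347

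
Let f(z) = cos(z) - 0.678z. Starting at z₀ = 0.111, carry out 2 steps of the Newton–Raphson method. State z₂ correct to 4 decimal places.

f'(z) = -sin(z) - 0.678
z_0 = 0.111000: f = 0.918588, f' = -0.788772 → z_1 = 0.111000 - (0.918588)/(-0.788772) = 1.275579
z_1 = 1.275579: f = -0.573895, f' = -1.634739 → z_2 = 1.275579 - (-0.573895)/(-1.634739) = 0.924517

0.9245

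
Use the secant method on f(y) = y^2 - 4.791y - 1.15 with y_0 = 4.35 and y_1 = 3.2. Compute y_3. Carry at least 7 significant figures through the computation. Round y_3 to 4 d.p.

f(y_0) = -3.068350, f(y_1) = -6.241200
y_2 = 3.200000 - (-6.241200)·(3.200000 - 4.350000)/(-6.241200 - (-3.068350)) = 5.462124; f(y_2) = 2.515762
y_3 = 5.462124 - (2.515762)·(5.462124 - 3.200000)/(2.515762 - (-6.241200)) = 4.812245; f(y_3) = -1.047764

4.8122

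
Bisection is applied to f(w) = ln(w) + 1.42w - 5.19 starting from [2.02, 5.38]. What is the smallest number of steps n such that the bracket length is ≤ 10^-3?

12

Initial width b − a = 5.38 − 2.02 = 3.360000.
After n steps the width is (b−a)/2^n; need (b−a)/2^n ≤ 10^-3.
So n ≥ log₂(3.360000/10^-3) = log₂(3360.0000) ≈ 11.7142.
Hence n = 12.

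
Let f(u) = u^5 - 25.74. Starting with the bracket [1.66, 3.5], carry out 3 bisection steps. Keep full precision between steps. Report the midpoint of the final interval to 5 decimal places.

f(1.660000) = -13.135070, f(3.500000) = 499.478750 (opposite signs)
step 1: m = 2.580000, f(m) = 88.573765 > 0 → root in [1.660000, 2.580000]
step 2: m = 2.120000, f(m) = 17.083218 > 0 → root in [1.660000, 2.120000]
step 3: m = 1.890000, f(m) = -1.623792 < 0 → root in [1.890000, 2.120000]
Midpoint of [1.890000, 2.120000] = 2.005000

2.00500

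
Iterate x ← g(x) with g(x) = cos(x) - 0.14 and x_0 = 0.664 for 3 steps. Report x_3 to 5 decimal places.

0.65148

x_1 = g(0.664000) = 0.647533
x_2 = g(0.647533) = 0.657574
x_3 = g(0.657574) = 0.651477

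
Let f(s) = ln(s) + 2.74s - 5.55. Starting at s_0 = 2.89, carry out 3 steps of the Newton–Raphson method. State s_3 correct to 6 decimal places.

1.809172

f'(s) = 1/s + 2.74
s_0 = 2.890000: f = 3.429857, f' = 3.086021 → s_1 = 2.890000 - (3.429857)/(3.086021) = 1.778583
s_1 = 1.778583: f = -0.100866, f' = 3.302245 → s_2 = 1.778583 - (-0.100866)/(3.302245) = 1.809128
s_2 = 1.809128: f = -0.000146, f' = 3.292753 → s_3 = 1.809128 - (-0.000146)/(3.292753) = 1.809172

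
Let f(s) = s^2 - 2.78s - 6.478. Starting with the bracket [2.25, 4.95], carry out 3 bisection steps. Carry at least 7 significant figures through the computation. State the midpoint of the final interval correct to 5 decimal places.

f(2.250000) = -7.670500, f(4.950000) = 4.263500 (opposite signs)
step 1: m = 3.600000, f(m) = -3.526000 < 0 → root in [3.600000, 4.950000]
step 2: m = 4.275000, f(m) = -0.086875 < 0 → root in [4.275000, 4.950000]
step 3: m = 4.612500, f(m) = 1.974406 > 0 → root in [4.275000, 4.612500]
Midpoint of [4.275000, 4.612500] = 4.443750

4.44375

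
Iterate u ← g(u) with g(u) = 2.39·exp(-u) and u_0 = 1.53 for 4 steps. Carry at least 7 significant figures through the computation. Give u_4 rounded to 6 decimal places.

u_1 = g(1.530000) = 0.517520
u_2 = g(0.517520) = 1.424432
u_3 = g(1.424432) = 0.575142
u_4 = g(0.575142) = 1.344674

1.344674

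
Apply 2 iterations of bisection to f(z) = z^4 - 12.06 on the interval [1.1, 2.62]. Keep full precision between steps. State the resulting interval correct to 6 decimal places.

f(1.100000) = -10.595900, f(2.620000) = 35.059987 (opposite signs)
step 1: m = 1.860000, f(m) = -0.091168 < 0 → root in [1.860000, 2.620000]
step 2: m = 2.240000, f(m) = 13.116310 > 0 → root in [1.860000, 2.240000]

[1.860000, 2.240000]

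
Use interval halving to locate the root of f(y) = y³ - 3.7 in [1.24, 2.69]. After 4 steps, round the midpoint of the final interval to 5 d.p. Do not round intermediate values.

1.55719

f(1.240000) = -1.793376, f(2.690000) = 15.765109 (opposite signs)
step 1: m = 1.965000, f(m) = 3.887307 > 0 → root in [1.240000, 1.965000]
step 2: m = 1.602500, f(m) = 0.415230 > 0 → root in [1.240000, 1.602500]
step 3: m = 1.421250, f(m) = -0.829144 < 0 → root in [1.421250, 1.602500]
step 4: m = 1.511875, f(m) = -0.244208 < 0 → root in [1.511875, 1.602500]
Midpoint of [1.511875, 1.602500] = 1.557187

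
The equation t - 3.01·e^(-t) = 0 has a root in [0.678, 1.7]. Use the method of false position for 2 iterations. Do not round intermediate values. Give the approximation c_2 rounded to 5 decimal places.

False-position update: c = (a·f(b) − b·f(a))/(f(b) − f(a)); replace the endpoint whose sign matches f(c).
f(0.678000) = -0.849970, f(1.700000) = 1.150123
step 1: c = 1.112315, f(c) = 0.122635 > 0 → new bracket [0.678000, 1.112315]
step 2: c = 1.057552, f(c) = 0.012164 > 0 → new bracket [0.678000, 1.057552]

1.05755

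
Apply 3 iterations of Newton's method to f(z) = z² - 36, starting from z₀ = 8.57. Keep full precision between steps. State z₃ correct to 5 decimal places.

6.00001

f'(z) = 2z
z_0 = 8.570000: f = 37.444900, f' = 17.140000 → z_1 = 8.570000 - (37.444900)/(17.140000) = 6.385350
z_1 = 6.385350: f = 4.772695, f' = 12.770700 → z_2 = 6.385350 - (4.772695)/(12.770700) = 6.011628
z_2 = 6.011628: f = 0.139668, f' = 12.023256 → z_3 = 6.011628 - (0.139668)/(12.023256) = 6.000011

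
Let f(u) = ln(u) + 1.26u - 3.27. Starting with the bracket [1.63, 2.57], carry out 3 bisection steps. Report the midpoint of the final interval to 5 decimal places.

f(1.630000) = -0.727620, f(2.570000) = 0.912106 (opposite signs)
step 1: m = 2.100000, f(m) = 0.117937 > 0 → root in [1.630000, 2.100000]
step 2: m = 1.865000, f(m) = -0.296839 < 0 → root in [1.865000, 2.100000]
step 3: m = 1.982500, f(m) = -0.087691 < 0 → root in [1.982500, 2.100000]
Midpoint of [1.982500, 2.100000] = 2.041250

2.04125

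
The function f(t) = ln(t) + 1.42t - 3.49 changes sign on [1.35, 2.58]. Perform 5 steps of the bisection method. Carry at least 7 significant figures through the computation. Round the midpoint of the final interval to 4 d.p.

f(1.350000) = -1.272895, f(2.580000) = 1.121389 (opposite signs)
step 1: m = 1.965000, f(m) = -0.024208 < 0 → root in [1.965000, 2.580000]
step 2: m = 2.272500, f(m) = 0.557831 > 0 → root in [1.965000, 2.272500]
step 3: m = 2.118750, f(m) = 0.269451 > 0 → root in [1.965000, 2.118750]
step 4: m = 2.041875, f(m) = 0.123331 > 0 → root in [1.965000, 2.041875]
step 5: m = 2.003437, f(m) = 0.049746 > 0 → root in [1.965000, 2.003437]
Midpoint of [1.965000, 2.003437] = 1.984219

1.9842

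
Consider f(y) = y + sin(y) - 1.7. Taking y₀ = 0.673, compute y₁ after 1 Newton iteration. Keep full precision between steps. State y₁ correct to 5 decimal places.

f'(y) = 1 + cos(y)
y_0 = 0.673000: f = -0.403665, f' = 1.781955 → y_1 = 0.673000 - (-0.403665)/(1.781955) = 0.899529

0.89953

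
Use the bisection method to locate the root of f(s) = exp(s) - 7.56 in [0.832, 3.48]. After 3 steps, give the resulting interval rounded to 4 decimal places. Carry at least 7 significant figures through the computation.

[1.8250, 2.1560]

f(0.832000) = -5.262090, f(3.480000) = 24.899722 (opposite signs)
step 1: m = 2.156000, f(m) = 1.076522 > 0 → root in [0.832000, 2.156000]
step 2: m = 1.494000, f(m) = -3.105121 < 0 → root in [1.494000, 2.156000]
step 3: m = 1.825000, f(m) = -1.357205 < 0 → root in [1.825000, 2.156000]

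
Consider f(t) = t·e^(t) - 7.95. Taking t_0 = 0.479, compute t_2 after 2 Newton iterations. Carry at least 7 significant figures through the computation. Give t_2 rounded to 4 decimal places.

2.7619

f'(t) = (t + 1)·e^(t)
t_0 = 0.479000: f = -7.176674, f' = 2.387785 → t_1 = 0.479000 - (-7.176674)/(2.387785) = 3.484578
t_1 = 3.484578: f = 105.677420, f' = 146.236081 → t_2 = 3.484578 - (105.677420)/(146.236081) = 2.761928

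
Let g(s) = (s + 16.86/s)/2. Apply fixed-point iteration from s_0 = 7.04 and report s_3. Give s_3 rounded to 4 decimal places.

s_1 = g(7.040000) = 4.717443
s_2 = g(4.717443) = 4.145707
s_3 = g(4.145707) = 4.106282

4.1063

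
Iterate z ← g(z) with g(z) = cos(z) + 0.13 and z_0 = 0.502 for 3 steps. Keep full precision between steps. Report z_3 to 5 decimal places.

z_1 = g(0.502000) = 1.006622
z_2 = g(1.006622) = 0.664718
z_3 = g(0.664718) = 0.917091

0.91709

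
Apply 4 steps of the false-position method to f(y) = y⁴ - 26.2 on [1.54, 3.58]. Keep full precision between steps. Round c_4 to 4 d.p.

f(1.540000) = -20.575513, f(3.580000) = 138.060109
step 1: c = 1.804594, f(c) = -15.594818 < 0 → new bracket [1.804594, 3.580000]
step 2: c = 1.984784, f(c) = -10.681370 < 0 → new bracket [1.984784, 3.580000]
step 3: c = 2.099339, f(c) = -6.776357 < 0 → new bracket [2.099339, 3.580000]
step 4: c = 2.168614, f(c) = -4.082855 < 0 → new bracket [2.168614, 3.580000]

2.1686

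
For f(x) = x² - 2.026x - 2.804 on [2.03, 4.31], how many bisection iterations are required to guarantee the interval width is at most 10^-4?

15

Initial width b − a = 4.31 − 2.03 = 2.280000.
After n steps the width is (b−a)/2^n; need (b−a)/2^n ≤ 10^-4.
So n ≥ log₂(2.280000/10^-4) = log₂(22800.0000) ≈ 14.4767.
Hence n = 15.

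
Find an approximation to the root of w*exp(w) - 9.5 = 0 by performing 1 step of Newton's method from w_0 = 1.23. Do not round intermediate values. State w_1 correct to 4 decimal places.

1.9236

f'(w) = (w+1)*exp(w)
w_0 = 1.230000: f = -5.291888, f' = 7.629342 → w_1 = 1.230000 - (-5.291888)/(7.629342) = 1.923623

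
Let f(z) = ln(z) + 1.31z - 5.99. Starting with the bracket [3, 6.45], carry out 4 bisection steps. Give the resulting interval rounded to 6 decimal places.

f(3.000000) = -0.961388, f(6.450000) = 4.323580 (opposite signs)
step 1: m = 4.725000, f(m) = 1.752618 > 0 → root in [3.000000, 4.725000]
step 2: m = 3.862500, f(m) = 0.421190 > 0 → root in [3.000000, 3.862500]
step 3: m = 3.431250, f(m) = -0.262138 < 0 → root in [3.431250, 3.862500]
step 4: m = 3.646875, f(m) = 0.081277 > 0 → root in [3.431250, 3.646875]

[3.431250, 3.646875]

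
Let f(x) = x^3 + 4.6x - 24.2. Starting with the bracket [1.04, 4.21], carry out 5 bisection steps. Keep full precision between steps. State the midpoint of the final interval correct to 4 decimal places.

2.3773

f(1.040000) = -18.291136, f(4.210000) = 69.784461 (opposite signs)
step 1: m = 2.625000, f(m) = 5.962891 > 0 → root in [1.040000, 2.625000]
step 2: m = 1.832500, f(m) = -9.616862 < 0 → root in [1.832500, 2.625000]
step 3: m = 2.228750, f(m) = -2.876821 < 0 → root in [2.228750, 2.625000]
step 4: m = 2.426875, f(m) = 1.257245 > 0 → root in [2.228750, 2.426875]
step 5: m = 2.327812, f(m) = -0.878319 < 0 → root in [2.327812, 2.426875]
Midpoint of [2.327812, 2.426875] = 2.377344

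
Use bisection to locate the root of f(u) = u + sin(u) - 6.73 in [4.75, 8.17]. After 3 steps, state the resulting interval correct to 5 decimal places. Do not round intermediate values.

f(4.750000) = -2.979293, f(8.170000) = 2.390480 (opposite signs)
step 1: m = 6.460000, f(m) = -0.094105 < 0 → root in [6.460000, 8.170000]
step 2: m = 7.315000, f(m) = 1.443232 > 0 → root in [6.460000, 7.315000]
step 3: m = 6.887500, f(m) = 0.725698 > 0 → root in [6.460000, 6.887500]

[6.46000, 6.88750]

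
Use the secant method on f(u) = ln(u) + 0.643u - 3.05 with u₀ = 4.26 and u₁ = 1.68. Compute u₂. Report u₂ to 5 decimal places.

f(u_0) = 1.138449, f(u_1) = -1.450966
u_2 = 1.680000 - (-1.450966)·(1.680000 - 4.260000)/(-1.450966 - (1.138449)) = 3.125690; f(u_2) = 0.099474

3.12569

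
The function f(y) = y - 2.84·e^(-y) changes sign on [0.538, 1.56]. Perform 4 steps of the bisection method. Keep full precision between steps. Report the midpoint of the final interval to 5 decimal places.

f(0.538000) = -1.120318, f(1.560000) = 0.963214 (opposite signs)
step 1: m = 1.049000, f(m) = 0.054182 > 0 → root in [0.538000, 1.049000]
step 2: m = 0.793500, f(m) = -0.490916 < 0 → root in [0.793500, 1.049000]
step 3: m = 0.921250, f(m) = -0.209130 < 0 → root in [0.921250, 1.049000]
step 4: m = 0.985125, f(m) = -0.075310 < 0 → root in [0.985125, 1.049000]
Midpoint of [0.985125, 1.049000] = 1.017062

1.01706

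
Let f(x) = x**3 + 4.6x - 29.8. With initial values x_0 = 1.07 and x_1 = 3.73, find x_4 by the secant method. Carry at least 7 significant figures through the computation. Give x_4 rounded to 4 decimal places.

f(x_0) = -23.652957, f(x_1) = 39.253117
x_2 = 3.730000 - (39.253117)·(3.730000 - 1.070000)/(39.253117 - (-23.652957)) = 2.070172; f(x_2) = -11.405262
x_3 = 2.070172 - (-11.405262)·(2.070172 - 3.730000)/(-11.405262 - (39.253117)) = 2.443866; f(x_3) = -3.962262
x_4 = 2.443866 - (-3.962262)·(2.443866 - 2.070172)/(-3.962262 - (-11.405262)) = 2.642802; f(x_4) = 0.815283

2.6428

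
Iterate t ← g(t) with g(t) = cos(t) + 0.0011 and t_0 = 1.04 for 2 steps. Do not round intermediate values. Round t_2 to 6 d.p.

t_1 = g(1.040000) = 0.507320
t_2 = g(0.507320) = 0.875150

0.875150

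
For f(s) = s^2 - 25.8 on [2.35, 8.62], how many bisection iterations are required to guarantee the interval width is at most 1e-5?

20

Initial width b − a = 8.62 − 2.35 = 6.270000.
After n steps the width is (b−a)/2^n; need (b−a)/2^n ≤ 1e-5.
So n ≥ log₂(6.270000/1e-5) = log₂(627000.0000) ≈ 19.2581.
Hence n = 20.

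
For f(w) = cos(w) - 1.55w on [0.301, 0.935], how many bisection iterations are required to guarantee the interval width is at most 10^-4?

13

Initial width b − a = 0.935 − 0.301 = 0.634000.
After n steps the width is (b−a)/2^n; need (b−a)/2^n ≤ 10^-4.
So n ≥ log₂(0.634000/10^-4) = log₂(6340.0000) ≈ 12.6303.
Hence n = 13.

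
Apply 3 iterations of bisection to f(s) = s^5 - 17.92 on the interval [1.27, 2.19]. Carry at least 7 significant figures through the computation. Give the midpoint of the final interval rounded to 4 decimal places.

1.7875

f(1.270000) = -14.616163, f(2.190000) = 32.455640 (opposite signs)
step 1: m = 1.730000, f(m) = -2.423611 < 0 → root in [1.730000, 2.190000]
step 2: m = 1.960000, f(m) = 11.005465 > 0 → root in [1.730000, 1.960000]
step 3: m = 1.845000, f(m) = 3.458728 > 0 → root in [1.730000, 1.845000]
Midpoint of [1.730000, 1.845000] = 1.787500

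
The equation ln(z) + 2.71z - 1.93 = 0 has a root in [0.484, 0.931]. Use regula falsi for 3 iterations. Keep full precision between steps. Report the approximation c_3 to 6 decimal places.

0.796311

f(0.484000) = -1.344030, f(0.931000) = 0.521514
step 1: c = 0.806041, f(c) = 0.038750 > 0 → new bracket [0.484000, 0.806041]
step 2: c = 0.797016, f(c) = 0.003034 > 0 → new bracket [0.484000, 0.797016]
step 3: c = 0.796311, f(c) = 0.000238 > 0 → new bracket [0.484000, 0.796311]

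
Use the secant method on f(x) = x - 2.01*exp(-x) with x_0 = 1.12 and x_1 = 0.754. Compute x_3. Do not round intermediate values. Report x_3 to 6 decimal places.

0.855045

f(x_0) = 0.464178, f(x_1) = -0.191667
x_2 = 0.754000 - (-0.191667)·(0.754000 - 1.120000)/(-0.191667 - (0.464178)) = 0.860961; f(x_2) = 0.011223
x_3 = 0.860961 - (0.011223)·(0.860961 - 0.754000)/(0.011223 - (-0.191667)) = 0.855045; f(x_3) = 0.000264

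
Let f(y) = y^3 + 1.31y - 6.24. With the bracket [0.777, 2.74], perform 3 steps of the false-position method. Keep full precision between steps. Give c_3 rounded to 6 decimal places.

1.518954

False-position update: c = (a·f(b) − b·f(a))/(f(b) − f(a)); replace the endpoint whose sign matches f(c).
f(0.777000) = -4.753033, f(2.740000) = 17.920224
step 1: c = 1.188507, f(c) = -3.004232 < 0 → new bracket [1.188507, 2.740000]
step 2: c = 1.411263, f(c) = -1.580486 < 0 → new bracket [1.411263, 2.740000]
step 3: c = 1.518954, f(c) = -0.745609 < 0 → new bracket [1.518954, 2.740000]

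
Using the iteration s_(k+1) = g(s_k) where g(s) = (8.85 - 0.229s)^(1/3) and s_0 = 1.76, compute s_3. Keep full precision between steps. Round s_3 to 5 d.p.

2.03157

s_1 = g(1.760000) = 2.036574
s_2 = g(2.036574) = 2.031471
s_3 = g(2.031471) = 2.031565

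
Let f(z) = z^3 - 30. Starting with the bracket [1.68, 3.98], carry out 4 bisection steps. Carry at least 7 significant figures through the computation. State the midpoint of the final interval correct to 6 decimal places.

f(1.680000) = -25.258368, f(3.980000) = 33.044792 (opposite signs)
step 1: m = 2.830000, f(m) = -7.334813 < 0 → root in [2.830000, 3.980000]
step 2: m = 3.405000, f(m) = 9.477655 > 0 → root in [2.830000, 3.405000]
step 3: m = 3.117500, f(m) = 0.298378 > 0 → root in [2.830000, 3.117500]
step 4: m = 2.973750, f(m) = -3.702567 < 0 → root in [2.973750, 3.117500]
Midpoint of [2.973750, 3.117500] = 3.045625

3.045625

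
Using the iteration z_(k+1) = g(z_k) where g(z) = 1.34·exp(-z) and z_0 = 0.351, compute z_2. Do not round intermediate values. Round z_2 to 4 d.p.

0.5217

z_1 = g(0.351000) = 0.943338
z_2 = g(0.943338) = 0.521697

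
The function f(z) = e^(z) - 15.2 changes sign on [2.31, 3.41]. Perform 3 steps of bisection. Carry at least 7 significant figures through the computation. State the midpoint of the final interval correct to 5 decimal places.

2.65375

f(2.310000) = -5.125575, f(3.410000) = 15.065244 (opposite signs)
step 1: m = 2.860000, f(m) = 2.261527 > 0 → root in [2.310000, 2.860000]
step 2: m = 2.585000, f(m) = -1.936711 < 0 → root in [2.585000, 2.860000]
step 3: m = 2.722500, f(m) = 0.018321 > 0 → root in [2.585000, 2.722500]
Midpoint of [2.585000, 2.722500] = 2.653750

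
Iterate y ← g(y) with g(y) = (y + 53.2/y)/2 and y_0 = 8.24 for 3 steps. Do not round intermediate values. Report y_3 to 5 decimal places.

7.29383

y_1 = g(8.240000) = 7.348155
y_2 = g(7.348155) = 7.294034
y_3 = g(7.294034) = 7.293833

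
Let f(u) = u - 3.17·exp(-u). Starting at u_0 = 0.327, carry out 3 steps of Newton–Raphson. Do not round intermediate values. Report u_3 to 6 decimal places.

f'(u) = 1 + 3.17·exp(-u)
u_0 = 0.327000: f = -1.958835, f' = 3.285835 → u_1 = 0.327000 - (-1.958835)/(3.285835) = 0.923145
u_1 = 0.923145: f = -0.336193, f' = 2.259338 → u_2 = 0.923145 - (-0.336193)/(2.259338) = 1.071947
u_2 = 1.071947: f = -0.013275, f' = 2.085222 → u_3 = 1.071947 - (-0.013275)/(2.085222) = 1.078313

1.078313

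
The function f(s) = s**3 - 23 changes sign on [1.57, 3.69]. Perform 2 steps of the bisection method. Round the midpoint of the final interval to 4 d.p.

f(1.570000) = -19.130107, f(3.690000) = 27.243409 (opposite signs)
step 1: m = 2.630000, f(m) = -4.808553 < 0 → root in [2.630000, 3.690000]
step 2: m = 3.160000, f(m) = 8.554496 > 0 → root in [2.630000, 3.160000]
Midpoint of [2.630000, 3.160000] = 2.895000

2.8950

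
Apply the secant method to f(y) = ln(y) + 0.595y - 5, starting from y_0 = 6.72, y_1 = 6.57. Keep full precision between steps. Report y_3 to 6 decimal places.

f(y_0) = 0.903488, f(y_1) = 0.791664
y_2 = 6.570000 - (0.791664)·(6.570000 - 6.720000)/(0.791664 - (0.903488)) = 5.508070; f(y_2) = -0.016484
y_3 = 5.508070 - (-0.016484)·(5.508070 - 6.570000)/(-0.016484 - (0.791664)) = 5.529731; f(y_3) = 0.000329

5.529731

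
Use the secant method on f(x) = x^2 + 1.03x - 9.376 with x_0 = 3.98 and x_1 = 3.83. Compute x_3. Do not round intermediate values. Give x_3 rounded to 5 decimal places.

f(x_0) = 10.563800, f(x_1) = 9.237800
x_2 = 3.830000 - (9.237800)·(3.830000 - 3.980000)/(9.237800 - (10.563800)) = 2.785000; f(x_2) = 1.248775
x_3 = 2.785000 - (1.248775)·(2.785000 - 3.830000)/(1.248775 - (9.237800)) = 2.621655; f(x_3) = 0.197378

2.62165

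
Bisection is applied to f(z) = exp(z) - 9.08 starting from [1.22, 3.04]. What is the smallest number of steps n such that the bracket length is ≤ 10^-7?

25

Initial width b − a = 3.04 − 1.22 = 1.820000.
After n steps the width is (b−a)/2^n; need (b−a)/2^n ≤ 10^-7.
So n ≥ log₂(1.820000/10^-7) = log₂(18200000.0000) ≈ 24.1174.
Hence n = 25.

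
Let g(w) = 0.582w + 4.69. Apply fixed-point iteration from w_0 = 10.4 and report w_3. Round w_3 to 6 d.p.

w_1 = g(10.400000) = 10.742800
w_2 = g(10.742800) = 10.942310
w_3 = g(10.942310) = 11.058424

11.058424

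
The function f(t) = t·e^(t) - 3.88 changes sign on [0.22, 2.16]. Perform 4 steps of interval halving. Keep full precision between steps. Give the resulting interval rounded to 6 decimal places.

[1.068750, 1.190000]

f(0.220000) = -3.605863, f(2.160000) = 14.849657 (opposite signs)
step 1: m = 1.190000, f(m) = 0.031627 > 0 → root in [0.220000, 1.190000]
step 2: m = 0.705000, f(m) = -2.453188 < 0 → root in [0.705000, 1.190000]
step 3: m = 0.947500, f(m) = -1.436157 < 0 → root in [0.947500, 1.190000]
step 4: m = 1.068750, f(m) = -0.768080 < 0 → root in [1.068750, 1.190000]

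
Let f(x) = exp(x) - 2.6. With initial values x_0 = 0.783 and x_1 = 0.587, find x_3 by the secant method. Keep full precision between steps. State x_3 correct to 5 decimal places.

f(x_0) = -0.411973, f(x_1) = -0.801415
x_2 = 0.587000 - (-0.801415)·(0.587000 - 0.783000)/(-0.801415 - (-0.411973)) = 0.990340; f(x_2) = 0.092149
x_3 = 0.990340 - (0.092149)·(0.990340 - 0.587000)/(0.092149 - (-0.801415)) = 0.948745; f(x_3) = -0.017533

0.94875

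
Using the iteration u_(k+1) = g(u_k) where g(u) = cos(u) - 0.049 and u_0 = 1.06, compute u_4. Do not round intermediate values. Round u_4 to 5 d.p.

u_1 = g(1.060000) = 0.439872
u_2 = g(0.439872) = 0.855806
u_3 = g(0.855806) = 0.606610
u_4 = g(0.606610) = 0.772585

0.77259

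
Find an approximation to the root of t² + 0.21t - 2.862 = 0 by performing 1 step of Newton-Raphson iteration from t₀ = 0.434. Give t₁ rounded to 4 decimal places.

f'(t) = 2t + 0.21
t_0 = 0.434000: f = -2.582504, f' = 1.078000 → t_1 = 0.434000 - (-2.582504)/(1.078000) = 2.829644

2.8296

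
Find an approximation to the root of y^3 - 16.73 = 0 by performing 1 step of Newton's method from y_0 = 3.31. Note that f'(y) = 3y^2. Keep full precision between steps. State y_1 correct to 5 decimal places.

Newton update: y ← y − f(y)/f'(y).
y_0 = 3.310000: f = 19.534691, f' = 32.868300 → y_1 = 3.310000 - (19.534691)/(32.868300) = 2.715668

2.71567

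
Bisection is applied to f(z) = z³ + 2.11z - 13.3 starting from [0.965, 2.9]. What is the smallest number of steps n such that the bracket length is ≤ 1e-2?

8

Initial width b − a = 2.9 − 0.965 = 1.935000.
After n steps the width is (b−a)/2^n; need (b−a)/2^n ≤ 1e-2.
So n ≥ log₂(1.935000/1e-2) = log₂(193.5000) ≈ 7.5962.
Hence n = 8.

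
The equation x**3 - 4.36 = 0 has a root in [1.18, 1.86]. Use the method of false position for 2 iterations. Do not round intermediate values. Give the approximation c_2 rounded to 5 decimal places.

1.62482

f(1.180000) = -2.716968, f(1.860000) = 2.074856
step 1: c = 1.565561, f(c) = -0.522843 < 0 → new bracket [1.565561, 1.860000]
step 2: c = 1.624823, f(c) = -0.070388 < 0 → new bracket [1.624823, 1.860000]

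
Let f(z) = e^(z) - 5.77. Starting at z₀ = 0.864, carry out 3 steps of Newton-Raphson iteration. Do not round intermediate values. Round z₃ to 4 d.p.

1.7601

Newton update: z ← z − f(z)/f'(z).
f'(z) = e^(z)
z_0 = 0.864000: f = -3.397368, f' = 2.372632 → z_1 = 0.864000 - (-3.397368)/(2.372632) = 2.295898
z_1 = 2.295898: f = 4.163354, f' = 9.933354 → z_2 = 2.295898 - (4.163354)/(9.933354) = 1.876769
z_2 = 1.876769: f = 0.762368, f' = 6.532368 → z_3 = 1.876769 - (0.762368)/(6.532368) = 1.760063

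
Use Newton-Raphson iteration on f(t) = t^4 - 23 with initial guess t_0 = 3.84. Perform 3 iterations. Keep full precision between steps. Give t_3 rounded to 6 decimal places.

2.229339

Newton update: t ← t − f(t)/f'(t).
f'(t) = 4t^3
t_0 = 3.840000: f = 194.432719, f' = 226.492416 → t_1 = 3.840000 - (194.432719)/(226.492416) = 2.981549
t_1 = 2.981549: f = 56.025564, f' = 106.019486 → t_2 = 2.981549 - (56.025564)/(106.019486) = 2.453103
t_2 = 2.453103: f = 13.212871, f' = 59.048274 → t_3 = 2.453103 - (13.212871)/(59.048274) = 2.229339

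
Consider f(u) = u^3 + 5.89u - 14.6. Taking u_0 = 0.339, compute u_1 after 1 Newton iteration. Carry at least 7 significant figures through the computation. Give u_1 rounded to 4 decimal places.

2.3542

Newton update: u ← u − f(u)/f'(u).
f'(u) = 3u^2 + 5.89
u_0 = 0.339000: f = -12.564332, f' = 6.234763 → u_1 = 0.339000 - (-12.564332)/(6.234763) = 2.354206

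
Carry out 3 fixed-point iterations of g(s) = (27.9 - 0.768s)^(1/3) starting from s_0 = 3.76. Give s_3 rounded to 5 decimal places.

s_1 = g(3.760000) = 2.924498
s_2 = g(2.924498) = 2.949295
s_3 = g(2.949295) = 2.948565

2.94857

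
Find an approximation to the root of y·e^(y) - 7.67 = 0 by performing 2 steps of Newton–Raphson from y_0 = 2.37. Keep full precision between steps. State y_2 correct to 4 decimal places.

1.6334

f'(y) = (y + 1)·e^(y)
y_0 = 2.370000: f = 17.682820, f' = 36.050212 → y_1 = 2.370000 - (17.682820)/(36.050212) = 1.879495
y_1 = 1.879495: f = 4.641055, f' = 18.861250 → y_2 = 1.879495 - (4.641055)/(18.861250) = 1.633432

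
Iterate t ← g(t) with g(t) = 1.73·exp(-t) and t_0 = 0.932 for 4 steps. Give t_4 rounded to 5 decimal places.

t_1 = g(0.932000) = 0.681214
t_2 = g(0.681214) = 0.875384
t_3 = g(0.875384) = 0.720894
t_4 = g(0.720894) = 0.841329

0.84133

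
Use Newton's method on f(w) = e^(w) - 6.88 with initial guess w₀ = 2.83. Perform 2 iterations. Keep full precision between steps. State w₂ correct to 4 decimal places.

1.9714

f'(w) = e^(w)
w_0 = 2.830000: f = 10.065461, f' = 16.945461 → w_1 = 2.830000 - (10.065461)/(16.945461) = 2.236008
w_1 = 2.236008: f = 2.475912, f' = 9.355912 → w_2 = 2.236008 - (2.475912)/(9.355912) = 1.971372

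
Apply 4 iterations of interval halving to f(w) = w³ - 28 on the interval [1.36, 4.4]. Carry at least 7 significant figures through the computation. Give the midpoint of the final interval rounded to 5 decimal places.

f(1.360000) = -25.484544, f(4.400000) = 57.184000 (opposite signs)
step 1: m = 2.880000, f(m) = -4.112128 < 0 → root in [2.880000, 4.400000]
step 2: m = 3.640000, f(m) = 20.228544 > 0 → root in [2.880000, 3.640000]
step 3: m = 3.260000, f(m) = 6.645976 > 0 → root in [2.880000, 3.260000]
step 4: m = 3.070000, f(m) = 0.934443 > 0 → root in [2.880000, 3.070000]
Midpoint of [2.880000, 3.070000] = 2.975000

2.97500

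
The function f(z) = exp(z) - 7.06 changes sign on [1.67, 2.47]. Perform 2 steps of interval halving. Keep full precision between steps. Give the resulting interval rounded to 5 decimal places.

f(1.670000) = -1.747832, f(2.470000) = 4.762447 (opposite signs)
step 1: m = 2.070000, f(m) = 0.864823 > 0 → root in [1.670000, 2.070000]
step 2: m = 1.870000, f(m) = -0.571704 < 0 → root in [1.870000, 2.070000]

[1.87000, 2.07000]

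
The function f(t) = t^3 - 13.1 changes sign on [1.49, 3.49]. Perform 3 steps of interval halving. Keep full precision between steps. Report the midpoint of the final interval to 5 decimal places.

2.36500

f(1.490000) = -9.792051, f(3.490000) = 29.408549 (opposite signs)
step 1: m = 2.490000, f(m) = 2.338249 > 0 → root in [1.490000, 2.490000]
step 2: m = 1.990000, f(m) = -5.219401 < 0 → root in [1.990000, 2.490000]
step 3: m = 2.240000, f(m) = -1.860576 < 0 → root in [2.240000, 2.490000]
Midpoint of [2.240000, 2.490000] = 2.365000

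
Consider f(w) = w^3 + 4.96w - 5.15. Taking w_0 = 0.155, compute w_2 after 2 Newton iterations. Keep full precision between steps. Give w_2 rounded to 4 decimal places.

f'(w) = 3w^2 + 4.96
w_0 = 0.155000: f = -4.377476, f' = 5.032075 → w_1 = 0.155000 - (-4.377476)/(5.032075) = 1.024915
w_1 = 1.024915: f = 1.010199, f' = 8.111351 → w_2 = 1.024915 - (1.010199)/(8.111351) = 0.900373

0.9004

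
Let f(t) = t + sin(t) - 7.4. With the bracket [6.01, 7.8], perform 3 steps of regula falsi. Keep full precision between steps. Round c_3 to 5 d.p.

f(6.010000) = -1.659800, f(7.800000) = 1.398543
step 1: c = 6.981455, f(c) = 0.224348 > 0 → new bracket [6.010000, 6.981455]
step 2: c = 6.865782, f(c) = 0.015977 > 0 → new bracket [6.010000, 6.865782]
step 3: c = 6.857623, f(c) = 0.000987 > 0 → new bracket [6.010000, 6.857623]

6.85762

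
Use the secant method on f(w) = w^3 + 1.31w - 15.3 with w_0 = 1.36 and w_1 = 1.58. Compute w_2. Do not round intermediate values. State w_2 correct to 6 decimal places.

f(w_0) = -11.002944, f(w_1) = -9.285888
w_2 = 1.580000 - (-9.285888)·(1.580000 - 1.360000)/(-9.285888 - (-11.002944)) = 2.769766; f(w_2) = 9.576948

2.769766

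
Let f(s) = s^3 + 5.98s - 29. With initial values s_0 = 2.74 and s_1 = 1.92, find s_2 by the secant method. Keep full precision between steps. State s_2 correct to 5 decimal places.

Secant update: s_(k+1) = s_k − f(s_k)·(s_k − s_(k-1))/(f(s_k) − f(s_(k-1))).
f(s_0) = 7.956024, f(s_1) = -10.440512
s_2 = 1.920000 - (-10.440512)·(1.920000 - 2.740000)/(-10.440512 - (7.956024)) = 2.385371; f(s_2) = -1.162726

2.38537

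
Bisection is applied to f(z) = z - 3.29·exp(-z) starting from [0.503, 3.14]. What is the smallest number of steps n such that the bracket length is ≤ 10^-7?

Initial width b − a = 3.14 − 0.503 = 2.637000.
After n steps the width is (b−a)/2^n; need (b−a)/2^n ≤ 10^-7.
So n ≥ log₂(2.637000/10^-7) = log₂(26370000.0000) ≈ 24.6524.
Hence n = 25.

25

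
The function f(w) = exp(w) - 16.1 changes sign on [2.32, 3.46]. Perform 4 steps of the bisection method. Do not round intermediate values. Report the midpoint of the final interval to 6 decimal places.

2.783125

f(2.320000) = -5.924326, f(3.460000) = 15.716977 (opposite signs)
step 1: m = 2.890000, f(m) = 1.893310 > 0 → root in [2.320000, 2.890000]
step 2: m = 2.605000, f(m) = -2.568775 < 0 → root in [2.605000, 2.890000]
step 3: m = 2.747500, f(m) = -0.496426 < 0 → root in [2.747500, 2.890000]
step 4: m = 2.818750, f(m) = 0.655893 > 0 → root in [2.747500, 2.818750]
Midpoint of [2.747500, 2.818750] = 2.783125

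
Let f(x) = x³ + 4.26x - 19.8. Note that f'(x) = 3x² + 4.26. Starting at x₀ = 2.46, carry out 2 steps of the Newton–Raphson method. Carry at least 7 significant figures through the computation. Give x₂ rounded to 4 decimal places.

x_0 = 2.460000: f = 5.566536, f' = 22.414800 → x_1 = 2.460000 - (5.566536)/(22.414800) = 2.211658
x_1 = 2.211658: f = 0.439836, f' = 18.934293 → x_2 = 2.211658 - (0.439836)/(18.934293) = 2.188428

2.1884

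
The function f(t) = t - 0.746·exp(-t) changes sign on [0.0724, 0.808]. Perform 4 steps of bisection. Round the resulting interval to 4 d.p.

f(0.072400) = -0.621498, f(0.808000) = 0.475471 (opposite signs)
step 1: m = 0.440200, f(m) = -0.040155 < 0 → root in [0.440200, 0.808000]
step 2: m = 0.624100, f(m) = 0.224435 > 0 → root in [0.440200, 0.624100]
step 3: m = 0.532150, f(m) = 0.093994 > 0 → root in [0.440200, 0.532150]
step 4: m = 0.486175, f(m) = 0.027404 > 0 → root in [0.440200, 0.486175]

[0.4402, 0.4862]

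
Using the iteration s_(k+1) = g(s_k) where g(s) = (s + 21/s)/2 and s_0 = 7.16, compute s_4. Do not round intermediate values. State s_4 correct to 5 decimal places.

4.58258

s_1 = g(7.160000) = 5.046480
s_2 = g(5.046480) = 4.603898
s_3 = g(4.603898) = 4.582625
s_4 = g(4.582625) = 4.582576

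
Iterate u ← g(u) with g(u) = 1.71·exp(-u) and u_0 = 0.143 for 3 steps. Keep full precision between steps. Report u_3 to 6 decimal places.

u_1 = g(0.143000) = 1.482149
u_2 = g(1.482149) = 0.388425
u_3 = g(0.388425) = 1.159593

1.159593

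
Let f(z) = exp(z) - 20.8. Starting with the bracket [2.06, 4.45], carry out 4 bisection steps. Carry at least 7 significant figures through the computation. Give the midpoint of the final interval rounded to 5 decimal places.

3.03094

f(2.060000) = -12.954030, f(4.450000) = 64.826944 (opposite signs)
step 1: m = 3.255000, f(m) = 5.119615 > 0 → root in [2.060000, 3.255000]
step 2: m = 2.657500, f(m) = -6.539407 < 0 → root in [2.657500, 3.255000]
step 3: m = 2.956250, f(m) = -1.574260 < 0 → root in [2.956250, 3.255000]
step 4: m = 3.105625, f(m) = 1.523167 > 0 → root in [2.956250, 3.105625]
Midpoint of [2.956250, 3.105625] = 3.030937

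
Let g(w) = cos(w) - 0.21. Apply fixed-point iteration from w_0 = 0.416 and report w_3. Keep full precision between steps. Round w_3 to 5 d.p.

0.64158

w_1 = g(0.416000) = 0.704713
w_2 = g(0.704713) = 0.551798
w_3 = g(0.551798) = 0.641584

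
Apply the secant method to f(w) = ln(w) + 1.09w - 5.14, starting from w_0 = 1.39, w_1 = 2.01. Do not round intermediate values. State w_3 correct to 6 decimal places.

3.539748

f(w_0) = -3.295596, f(w_1) = -2.250965
w_2 = 2.010000 - (-2.250965)·(2.010000 - 1.390000)/(-2.250965 - (-3.295596)) = 3.345973; f(w_2) = -0.285132
w_3 = 3.345973 - (-0.285132)·(3.345973 - 2.010000)/(-0.285132 - (-2.250965)) = 3.539748; f(w_3) = -0.017620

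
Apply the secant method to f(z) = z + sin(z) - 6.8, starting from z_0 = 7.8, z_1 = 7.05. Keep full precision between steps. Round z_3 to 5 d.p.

6.55101

f(z_0) = 1.998543, f(z_1) = 0.943845
z_2 = 7.050000 - (0.943845)·(7.050000 - 7.800000)/(0.943845 - (1.998543)) = 6.378828; f(z_2) = -0.325674
z_3 = 6.378828 - (-0.325674)·(6.378828 - 7.050000)/(-0.325674 - (0.943845)) = 6.551006; f(z_3) = 0.015637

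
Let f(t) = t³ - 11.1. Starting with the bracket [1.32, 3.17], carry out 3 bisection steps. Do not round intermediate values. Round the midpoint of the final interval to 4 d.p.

2.1294

f(1.320000) = -8.800032, f(3.170000) = 20.755013 (opposite signs)
step 1: m = 2.245000, f(m) = 0.214856 > 0 → root in [1.320000, 2.245000]
step 2: m = 1.782500, f(m) = -5.436452 < 0 → root in [1.782500, 2.245000]
step 3: m = 2.013750, f(m) = -2.933863 < 0 → root in [2.013750, 2.245000]
Midpoint of [2.013750, 2.245000] = 2.129375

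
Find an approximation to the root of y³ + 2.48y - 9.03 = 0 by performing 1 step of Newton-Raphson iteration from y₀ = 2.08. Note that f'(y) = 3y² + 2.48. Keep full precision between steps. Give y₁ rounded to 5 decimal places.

y_0 = 2.080000: f = 5.127312, f' = 15.459200 → y_1 = 2.080000 - (5.127312)/(15.459200) = 1.748333

1.74833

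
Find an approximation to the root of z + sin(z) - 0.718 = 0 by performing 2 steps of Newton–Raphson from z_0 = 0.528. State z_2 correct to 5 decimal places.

f'(z) = 1 + cos(z)
z_0 = 0.528000: f = 0.313807, f' = 1.863816 → z_1 = 0.528000 - (0.313807)/(1.863816) = 0.359632
z_1 = 0.359632: f = -0.006438, f' = 1.936026 → z_2 = 0.359632 - (-0.006438)/(1.936026) = 0.362957

0.36296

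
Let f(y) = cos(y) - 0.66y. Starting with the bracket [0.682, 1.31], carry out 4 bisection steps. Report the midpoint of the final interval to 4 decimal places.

f(0.682000) = 0.326194, f(1.310000) = -0.606750 (opposite signs)
step 1: m = 0.996000, f(m) = -0.113696 < 0 → root in [0.682000, 0.996000]
step 2: m = 0.839000, f(m) = 0.114467 > 0 → root in [0.839000, 0.996000]
step 3: m = 0.917500, f(m) = 0.002257 > 0 → root in [0.917500, 0.996000]
step 4: m = 0.956750, f(m) = -0.055276 < 0 → root in [0.917500, 0.956750]
Midpoint of [0.917500, 0.956750] = 0.937125

0.9371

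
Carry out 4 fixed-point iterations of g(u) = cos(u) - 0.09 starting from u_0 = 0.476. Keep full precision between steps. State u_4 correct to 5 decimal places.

u_1 = g(0.476000) = 0.798835
u_2 = g(0.798835) = 0.607542
u_3 = g(0.607542) = 0.731054
u_4 = g(0.731054) = 0.654471

0.65447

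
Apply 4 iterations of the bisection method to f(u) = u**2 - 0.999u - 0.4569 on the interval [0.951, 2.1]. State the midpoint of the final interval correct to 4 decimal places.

1.3460

f(0.951000) = -0.502548, f(2.100000) = 1.855200 (opposite signs)
step 1: m = 1.525500, f(m) = 0.346276 > 0 → root in [0.951000, 1.525500]
step 2: m = 1.238250, f(m) = -0.160649 < 0 → root in [1.238250, 1.525500]
step 3: m = 1.381875, f(m) = 0.072185 > 0 → root in [1.238250, 1.381875]
step 4: m = 1.310062, f(m) = -0.049389 < 0 → root in [1.310062, 1.381875]
Midpoint of [1.310062, 1.381875] = 1.345969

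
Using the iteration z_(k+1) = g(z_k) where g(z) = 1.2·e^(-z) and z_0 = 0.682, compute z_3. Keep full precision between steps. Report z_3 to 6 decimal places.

z_1 = g(0.682000) = 0.606726
z_2 = g(0.606726) = 0.654159
z_3 = g(0.654159) = 0.623855

0.623855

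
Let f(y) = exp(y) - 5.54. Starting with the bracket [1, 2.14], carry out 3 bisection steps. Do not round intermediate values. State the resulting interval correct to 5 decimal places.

f(1.000000) = -2.821718, f(2.140000) = 2.959438 (opposite signs)
step 1: m = 1.570000, f(m) = -0.733352 < 0 → root in [1.570000, 2.140000]
step 2: m = 1.855000, f(m) = 0.851698 > 0 → root in [1.570000, 1.855000]
step 3: m = 1.712500, f(m) = 0.002801 > 0 → root in [1.570000, 1.712500]

[1.57000, 1.71250]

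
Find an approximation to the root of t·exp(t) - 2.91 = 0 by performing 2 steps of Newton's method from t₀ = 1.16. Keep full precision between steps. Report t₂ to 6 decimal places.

Newton update: t ← t − f(t)/f'(t).
f'(t) = (t + 1)·exp(t)
t_0 = 1.160000: f = 0.790323, f' = 6.890256 → t_1 = 1.160000 - (0.790323)/(6.890256) = 1.045299
t_1 = 1.045299: f = 0.063088, f' = 5.817335 → t_2 = 1.045299 - (0.063088)/(5.817335) = 1.034454

1.034454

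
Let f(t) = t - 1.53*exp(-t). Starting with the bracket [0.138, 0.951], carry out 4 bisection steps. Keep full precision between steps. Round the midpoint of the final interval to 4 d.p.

0.7223

f(0.138000) = -1.194781, f(0.951000) = 0.359878 (opposite signs)
step 1: m = 0.544500, f(m) = -0.343102 < 0 → root in [0.544500, 0.951000]
step 2: m = 0.747750, f(m) = 0.023401 > 0 → root in [0.544500, 0.747750]
step 3: m = 0.646125, f(m) = -0.155706 < 0 → root in [0.646125, 0.747750]
step 4: m = 0.696937, f(m) = -0.065168 < 0 → root in [0.696937, 0.747750]
Midpoint of [0.696937, 0.747750] = 0.722344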